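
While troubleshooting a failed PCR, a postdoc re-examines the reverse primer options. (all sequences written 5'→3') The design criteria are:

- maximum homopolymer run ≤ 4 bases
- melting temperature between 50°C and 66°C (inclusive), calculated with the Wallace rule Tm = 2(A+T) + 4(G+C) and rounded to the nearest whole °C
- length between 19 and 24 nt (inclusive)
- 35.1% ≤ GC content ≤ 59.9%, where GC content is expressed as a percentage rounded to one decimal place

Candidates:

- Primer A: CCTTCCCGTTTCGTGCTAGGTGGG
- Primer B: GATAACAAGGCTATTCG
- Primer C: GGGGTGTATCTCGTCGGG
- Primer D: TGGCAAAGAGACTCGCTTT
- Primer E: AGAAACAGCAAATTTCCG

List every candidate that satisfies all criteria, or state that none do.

Primer D only.

Primer A (24 nt, A=1 T=8 G=8 C=7): longest run = 3 ✓; Tm = 2·9 + 4·15 = 78°C, outside 50–66°C ✗; length 24 ✓; GC 15/24 = 62.5%, outside 35.1–59.9% ✗ — fails.
Primer B (17 nt, A=6 T=4 G=4 C=3): longest run = 2 ✓; Tm = 2·10 + 4·7 = 48°C, outside 50–66°C ✗; length 17, outside 19–24 ✗; GC 7/17 = 41.2% ✓ — fails.
Primer C (18 nt, A=1 T=5 G=9 C=3): longest run = 4 ✓; Tm = 2·6 + 4·12 = 60°C ✓; length 18, outside 19–24 ✗; GC 12/18 = 66.7%, outside 35.1–59.9% ✗ — fails.
Primer D (19 nt, A=5 T=5 G=5 C=4): longest run = 3 ✓; Tm = 2·10 + 4·9 = 56°C ✓; length 19 ✓; GC 9/19 = 47.4% ✓ — passes.
Primer E (18 nt, A=8 T=3 G=3 C=4): longest run = 3 ✓; Tm = 2·11 + 4·7 = 50°C ✓; length 18, outside 19–24 ✗; GC 7/18 = 38.9% ✓ — fails.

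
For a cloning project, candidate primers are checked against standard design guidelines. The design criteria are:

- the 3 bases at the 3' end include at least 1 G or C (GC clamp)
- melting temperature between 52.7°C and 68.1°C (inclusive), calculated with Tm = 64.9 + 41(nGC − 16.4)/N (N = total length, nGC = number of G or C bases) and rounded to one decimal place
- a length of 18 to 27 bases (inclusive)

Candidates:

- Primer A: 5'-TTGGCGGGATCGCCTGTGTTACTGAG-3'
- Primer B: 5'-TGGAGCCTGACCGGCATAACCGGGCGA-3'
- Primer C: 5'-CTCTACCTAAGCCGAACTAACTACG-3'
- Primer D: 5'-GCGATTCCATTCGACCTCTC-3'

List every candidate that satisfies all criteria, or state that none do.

Primer A (26 nt, A=3 T=8 G=10 C=5): 3' end GAG has 2 G/C ✓; Tm = 64.9 + 41·(15 − 16.4)/26 = 62.7°C ✓; length 26 ✓ — passes.
Primer B (27 nt, A=6 T=3 G=10 C=8): 3' end CGA has 2 G/C ✓; Tm = 64.9 + 41·(18 − 16.4)/27 = 67.3°C ✓; length 27 ✓ — passes.
Primer C (25 nt, A=8 T=5 G=3 C=9): 3' end ACG has 2 G/C ✓; Tm = 64.9 + 41·(12 − 16.4)/25 = 57.7°C ✓; length 25 ✓ — passes.
Primer D (20 nt, A=3 T=6 G=3 C=8): 3' end CTC has 2 G/C ✓; Tm = 64.9 + 41·(11 − 16.4)/20 = 53.8°C ✓; length 20 ✓ — passes.

Primer A, Primer B, Primer C and Primer D.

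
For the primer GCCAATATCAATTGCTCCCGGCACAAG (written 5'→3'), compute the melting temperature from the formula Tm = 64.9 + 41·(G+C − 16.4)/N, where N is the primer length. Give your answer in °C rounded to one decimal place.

Base counts: A=8, T=5, G=5, C=9; G+C = 14, N = 27.
Tm = 64.9 + 41·(14 − 16.4)/27 = 64.9 + -98.40/27 = 61.3°C.

61.3°C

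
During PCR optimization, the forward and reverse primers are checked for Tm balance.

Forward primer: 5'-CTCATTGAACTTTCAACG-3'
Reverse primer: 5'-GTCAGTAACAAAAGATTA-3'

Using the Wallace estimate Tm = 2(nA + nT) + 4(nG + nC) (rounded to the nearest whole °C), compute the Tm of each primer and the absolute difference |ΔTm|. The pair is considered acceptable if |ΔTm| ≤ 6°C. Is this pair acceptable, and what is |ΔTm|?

|ΔTm| = 4°C; the pair is acceptable.

Forward: A=5 T=6 G=2 C=5 → Tm = 2·11 + 4·7 = 50°C.
Reverse: A=9 T=4 G=3 C=2 → Tm = 2·13 + 4·5 = 46°C.
|ΔTm| = |50 − 46| = 4°C, ≤ 6°C.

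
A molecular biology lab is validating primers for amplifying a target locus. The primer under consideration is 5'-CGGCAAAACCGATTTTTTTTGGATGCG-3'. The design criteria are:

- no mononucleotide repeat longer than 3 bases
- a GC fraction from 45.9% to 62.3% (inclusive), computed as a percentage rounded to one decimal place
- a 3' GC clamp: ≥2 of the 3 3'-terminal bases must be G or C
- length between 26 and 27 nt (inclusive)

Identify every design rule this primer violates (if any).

Base counts: A=6, T=9, G=7, C=5 (length 27).
homopolymer run: longest run = 8, exceeds 3 ✗
GC content: GC 12/27 = 44.4%, outside 45.9–62.3% ✗
GC clamp: 3' end GCG has 3 G/C ✓
length: length 27 ✓

Fails: homopolymer run, GC content.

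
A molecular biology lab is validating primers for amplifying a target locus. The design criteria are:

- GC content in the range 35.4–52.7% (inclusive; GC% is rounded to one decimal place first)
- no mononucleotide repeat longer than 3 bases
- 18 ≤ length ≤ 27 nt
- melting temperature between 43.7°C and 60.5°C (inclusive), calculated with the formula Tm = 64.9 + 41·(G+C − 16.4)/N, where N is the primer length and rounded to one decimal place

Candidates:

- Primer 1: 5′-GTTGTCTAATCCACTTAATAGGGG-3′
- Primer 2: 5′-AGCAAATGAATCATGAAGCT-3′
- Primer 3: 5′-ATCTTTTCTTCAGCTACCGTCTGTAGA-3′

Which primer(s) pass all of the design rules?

None of the candidates satisfy all criteria.

Primer 1 (24 nt, A=6 T=8 G=6 C=4): GC 10/24 = 41.7% ✓; longest run = 4, exceeds 3 ✗; length 24 ✓; Tm = 64.9 + 41·(10 − 16.4)/24 = 54.0°C ✓ — fails.
Primer 2 (20 nt, A=9 T=4 G=4 C=3): GC 7/20 = 35.0%, outside 35.4–52.7% ✗; longest run = 3 ✓; length 20 ✓; Tm = 64.9 + 41·(7 − 16.4)/20 = 45.6°C ✓ — fails.
Primer 3 (27 nt, A=5 T=11 G=4 C=7): GC 11/27 = 40.7% ✓; longest run = 4, exceeds 3 ✗; length 27 ✓; Tm = 64.9 + 41·(11 − 16.4)/27 = 56.7°C ✓ — fails.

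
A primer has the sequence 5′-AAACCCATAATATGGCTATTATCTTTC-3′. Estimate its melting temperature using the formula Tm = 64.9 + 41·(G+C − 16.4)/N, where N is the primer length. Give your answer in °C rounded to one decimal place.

52.1°C

Base counts: A=9, T=10, G=2, C=6; G+C = 8, N = 27.
Tm = 64.9 + 41·(8 − 16.4)/27 = 64.9 + -344.40/27 = 52.1°C.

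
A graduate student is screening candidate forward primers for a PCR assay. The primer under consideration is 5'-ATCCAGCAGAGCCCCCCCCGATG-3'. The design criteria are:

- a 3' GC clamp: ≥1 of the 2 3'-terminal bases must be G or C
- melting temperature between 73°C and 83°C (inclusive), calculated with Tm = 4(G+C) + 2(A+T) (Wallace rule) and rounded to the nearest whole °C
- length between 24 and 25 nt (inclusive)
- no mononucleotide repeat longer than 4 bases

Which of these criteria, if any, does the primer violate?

Fails: length, homopolymer run.

Base counts: A=5, T=2, G=5, C=11 (length 23).
GC clamp: 3' end TG has 1 G/C ✓
Tm: Tm = 2·7 + 4·16 = 78°C ✓
length: length 23, outside 24–25 ✗
homopolymer run: longest run = 8, exceeds 4 ✗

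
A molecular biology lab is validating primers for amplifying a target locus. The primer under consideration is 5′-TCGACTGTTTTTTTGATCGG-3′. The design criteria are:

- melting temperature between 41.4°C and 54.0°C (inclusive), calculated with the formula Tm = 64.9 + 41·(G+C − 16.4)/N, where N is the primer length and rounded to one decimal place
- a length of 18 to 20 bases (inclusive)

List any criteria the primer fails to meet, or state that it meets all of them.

Base counts: A=2, T=10, G=5, C=3 (length 20).
Tm: Tm = 64.9 + 41·(8 − 16.4)/20 = 47.7°C ✓
length: length 20 ✓

Meets all criteria.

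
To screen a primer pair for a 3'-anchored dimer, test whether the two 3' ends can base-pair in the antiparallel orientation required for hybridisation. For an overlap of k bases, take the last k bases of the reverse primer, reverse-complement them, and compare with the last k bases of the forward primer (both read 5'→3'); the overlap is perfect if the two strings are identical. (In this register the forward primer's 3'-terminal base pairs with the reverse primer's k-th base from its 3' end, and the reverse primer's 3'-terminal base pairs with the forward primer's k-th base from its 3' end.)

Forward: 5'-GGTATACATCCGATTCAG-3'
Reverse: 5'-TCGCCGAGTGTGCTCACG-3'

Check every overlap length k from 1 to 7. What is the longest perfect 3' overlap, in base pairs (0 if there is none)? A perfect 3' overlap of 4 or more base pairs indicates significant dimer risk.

Last 7 bases (5'→3') — forward …GATTCAG, reverse …GCTCACG.
Reverse complement of the reverse primer's last 7 bases: CGTGAGC; its first k bases are the reverse complement of the reverse primer's last k bases, so a perfect k-base overlap needs the forward primer's last k bases to equal them.
Comparing (forward last k vs required): k=1: G vs C ✗; k=2: AG vs CG ✗; k=3: CAG vs CGT ✗; k=4: TCAG vs CGTG ✗; k=5: TTCAG vs CGTGA ✗; k=6: ATTCAG vs CGTGAG ✗; k=7: GATTCAG vs CGTGAGC ✗.
No overlap length from 1 to 7 is perfect, so the longest perfect 3' overlap is 0.

Longest perfect overlap: 0 complementary base pairs; below the dimer-risk threshold (threshold 4).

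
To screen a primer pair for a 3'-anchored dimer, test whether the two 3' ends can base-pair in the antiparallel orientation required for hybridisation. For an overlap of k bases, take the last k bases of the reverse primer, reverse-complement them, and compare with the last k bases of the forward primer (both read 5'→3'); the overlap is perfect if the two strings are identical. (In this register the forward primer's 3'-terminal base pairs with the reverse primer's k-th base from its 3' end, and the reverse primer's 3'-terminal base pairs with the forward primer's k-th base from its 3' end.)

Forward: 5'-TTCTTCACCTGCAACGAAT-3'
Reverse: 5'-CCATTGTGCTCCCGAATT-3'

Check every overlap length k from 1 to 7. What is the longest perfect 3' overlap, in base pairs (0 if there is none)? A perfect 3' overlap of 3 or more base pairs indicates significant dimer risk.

Longest perfect overlap: 3 complementary base pairs; significant dimer risk (threshold 3).

Last 7 bases (5'→3') — forward …AACGAAT, reverse …CCGAATT.
Reverse complement of the reverse primer's last 7 bases: AATTCGG; its first k bases are the reverse complement of the reverse primer's last k bases, so a perfect k-base overlap needs the forward primer's last k bases to equal them.
Comparing (forward last k vs required): k=1: T vs A ✗; k=2: AT vs AA ✗; k=3: AAT vs AAT ✓; k=4: GAAT vs AATT ✗; k=5: CGAAT vs AATTC ✗; k=6: ACGAAT vs AATTCG ✗; k=7: AACGAAT vs AATTCGG ✗.
Only k = 3 is perfect, so the longest perfect 3' overlap is 3.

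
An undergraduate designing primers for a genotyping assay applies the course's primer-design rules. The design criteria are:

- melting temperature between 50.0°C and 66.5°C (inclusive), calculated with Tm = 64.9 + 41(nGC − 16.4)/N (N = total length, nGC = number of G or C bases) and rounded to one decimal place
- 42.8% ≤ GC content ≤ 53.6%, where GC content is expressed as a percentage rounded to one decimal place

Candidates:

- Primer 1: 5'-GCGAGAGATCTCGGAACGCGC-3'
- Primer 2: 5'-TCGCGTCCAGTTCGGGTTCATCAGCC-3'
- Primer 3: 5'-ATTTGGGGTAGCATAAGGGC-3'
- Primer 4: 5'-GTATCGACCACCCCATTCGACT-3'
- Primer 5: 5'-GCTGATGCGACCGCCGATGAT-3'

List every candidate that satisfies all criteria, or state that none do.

Primer 3 only.

Primer 1 (21 nt, A=5 T=2 G=8 C=6): Tm = 64.9 + 41·(14 − 16.4)/21 = 60.2°C ✓; GC 14/21 = 66.7%, outside 42.8–53.6% ✗ — fails.
Primer 2 (26 nt, A=3 T=7 G=7 C=9): Tm = 64.9 + 41·(16 − 16.4)/26 = 64.3°C ✓; GC 16/26 = 61.5%, outside 42.8–53.6% ✗ — fails.
Primer 3 (20 nt, A=5 T=5 G=8 C=2): Tm = 64.9 + 41·(10 − 16.4)/20 = 51.8°C ✓; GC 10/20 = 50.0% ✓ — passes.
Primer 4 (22 nt, A=5 T=5 G=3 C=9): Tm = 64.9 + 41·(12 − 16.4)/22 = 56.7°C ✓; GC 12/22 = 54.5%, outside 42.8–53.6% ✗ — fails.
Primer 5 (21 nt, A=4 T=4 G=7 C=6): Tm = 64.9 + 41·(13 − 16.4)/21 = 58.3°C ✓; GC 13/21 = 61.9%, outside 42.8–53.6% ✗ — fails.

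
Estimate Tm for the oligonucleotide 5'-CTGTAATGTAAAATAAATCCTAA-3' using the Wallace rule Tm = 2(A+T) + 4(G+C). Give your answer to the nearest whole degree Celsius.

56°C

Base counts: A=11, T=7, G=2, C=3 (length 23).
Tm = 2·(11+7) + 4·(2+3) = 2·18 + 4·5 = 36 + 20 = 56°C.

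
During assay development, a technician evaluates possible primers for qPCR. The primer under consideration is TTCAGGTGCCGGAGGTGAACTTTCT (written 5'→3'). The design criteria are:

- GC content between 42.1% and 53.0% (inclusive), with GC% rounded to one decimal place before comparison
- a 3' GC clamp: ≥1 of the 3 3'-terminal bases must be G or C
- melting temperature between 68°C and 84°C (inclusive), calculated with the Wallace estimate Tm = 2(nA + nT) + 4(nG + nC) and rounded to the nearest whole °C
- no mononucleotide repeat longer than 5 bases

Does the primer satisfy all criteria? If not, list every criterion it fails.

Meets all criteria.

Base counts: A=4, T=8, G=8, C=5 (length 25).
GC content: GC 13/25 = 52.0% ✓
GC clamp: 3' end TCT has 1 G/C ✓
Tm: Tm = 2·12 + 4·13 = 76°C ✓
homopolymer run: longest run = 3 ✓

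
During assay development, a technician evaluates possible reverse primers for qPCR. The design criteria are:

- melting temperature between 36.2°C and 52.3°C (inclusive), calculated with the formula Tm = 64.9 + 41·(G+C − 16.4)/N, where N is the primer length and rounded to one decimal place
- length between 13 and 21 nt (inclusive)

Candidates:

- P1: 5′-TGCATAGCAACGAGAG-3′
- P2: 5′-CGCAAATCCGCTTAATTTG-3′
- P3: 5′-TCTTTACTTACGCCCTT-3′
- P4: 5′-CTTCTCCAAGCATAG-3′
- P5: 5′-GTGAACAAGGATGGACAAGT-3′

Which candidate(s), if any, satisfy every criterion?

P1 (16 nt, A=6 T=2 G=5 C=3): Tm = 64.9 + 41·(8 − 16.4)/16 = 43.4°C ✓; length 16 ✓ — passes.
P2 (19 nt, A=5 T=6 G=3 C=5): Tm = 64.9 + 41·(8 − 16.4)/19 = 46.8°C ✓; length 19 ✓ — passes.
P3 (17 nt, A=2 T=8 G=1 C=6): Tm = 64.9 + 41·(7 − 16.4)/17 = 42.2°C ✓; length 17 ✓ — passes.
P4 (15 nt, A=4 T=4 G=2 C=5): Tm = 64.9 + 41·(7 − 16.4)/15 = 39.2°C ✓; length 15 ✓ — passes.
P5 (20 nt, A=8 T=3 G=7 C=2): Tm = 64.9 + 41·(9 − 16.4)/20 = 49.7°C ✓; length 20 ✓ — passes.

P1, P2, P3, P4 and P5.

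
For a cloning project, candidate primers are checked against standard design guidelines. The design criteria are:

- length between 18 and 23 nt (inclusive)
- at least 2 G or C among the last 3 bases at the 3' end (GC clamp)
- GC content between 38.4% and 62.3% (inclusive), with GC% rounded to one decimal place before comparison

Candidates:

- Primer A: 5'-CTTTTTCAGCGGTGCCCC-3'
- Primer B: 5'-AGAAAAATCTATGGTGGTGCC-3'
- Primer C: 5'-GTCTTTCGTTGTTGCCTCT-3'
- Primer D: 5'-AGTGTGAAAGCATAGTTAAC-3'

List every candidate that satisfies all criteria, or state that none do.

Primer A (18 nt, A=1 T=6 G=4 C=7): length 18 ✓; 3' end CCC has 3 G/C ✓; GC 11/18 = 61.1% ✓ — passes.
Primer B (21 nt, A=7 T=5 G=6 C=3): length 21 ✓; 3' end GCC has 3 G/C ✓; GC 9/21 = 42.9% ✓ — passes.
Primer C (19 nt, A=0 T=10 G=4 C=5): length 19 ✓; 3' end TCT has 1 G/C, need ≥2 ✗; GC 9/19 = 47.4% ✓ — fails.
Primer D (20 nt, A=8 T=5 G=5 C=2): length 20 ✓; 3' end AAC has 1 G/C, need ≥2 ✗; GC 7/20 = 35.0%, outside 38.4–62.3% ✗ — fails.

Primer A and Primer B.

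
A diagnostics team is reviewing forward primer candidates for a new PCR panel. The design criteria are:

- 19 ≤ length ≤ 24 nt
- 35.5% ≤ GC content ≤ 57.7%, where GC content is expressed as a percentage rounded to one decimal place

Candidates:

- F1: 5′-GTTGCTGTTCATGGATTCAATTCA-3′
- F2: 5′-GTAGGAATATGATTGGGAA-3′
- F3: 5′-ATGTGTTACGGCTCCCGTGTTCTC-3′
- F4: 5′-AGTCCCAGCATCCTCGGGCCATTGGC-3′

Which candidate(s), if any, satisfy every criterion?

F1, F2 and F3.

F1 (24 nt, A=5 T=10 G=5 C=4): length 24 ✓; GC 9/24 = 37.5% ✓ — passes.
F2 (19 nt, A=7 T=5 G=7 C=0): length 19 ✓; GC 7/19 = 36.8% ✓ — passes.
F3 (24 nt, A=2 T=9 G=6 C=7): length 24 ✓; GC 13/24 = 54.2% ✓ — passes.
F4 (26 nt, A=4 T=5 G=7 C=10): length 26, outside 19–24 ✗; GC 17/26 = 65.4%, outside 35.5–57.7% ✗ — fails.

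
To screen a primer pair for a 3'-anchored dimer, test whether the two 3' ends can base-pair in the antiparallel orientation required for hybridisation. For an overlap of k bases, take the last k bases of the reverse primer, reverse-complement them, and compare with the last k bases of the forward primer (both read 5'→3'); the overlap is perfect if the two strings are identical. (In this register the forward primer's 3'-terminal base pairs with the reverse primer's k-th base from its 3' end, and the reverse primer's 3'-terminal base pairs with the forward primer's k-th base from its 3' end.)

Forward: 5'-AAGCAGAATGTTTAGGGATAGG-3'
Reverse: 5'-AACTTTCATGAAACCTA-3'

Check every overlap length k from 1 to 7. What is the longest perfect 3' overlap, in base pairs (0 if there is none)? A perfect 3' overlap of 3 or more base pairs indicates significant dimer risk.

Last 7 bases (5'→3') — forward …GGATAGG, reverse …AAACCTA.
Reverse complement of the reverse primer's last 7 bases: TAGGTTT; its first k bases are the reverse complement of the reverse primer's last k bases, so a perfect k-base overlap needs the forward primer's last k bases to equal them.
Comparing (forward last k vs required): k=1: G vs T ✗; k=2: GG vs TA ✗; k=3: AGG vs TAG ✗; k=4: TAGG vs TAGG ✓; k=5: ATAGG vs TAGGT ✗; k=6: GATAGG vs TAGGTT ✗; k=7: GGATAGG vs TAGGTTT ✗.
Only k = 4 is perfect, so the longest perfect 3' overlap is 4.

Longest perfect overlap: 4 complementary base pairs; significant dimer risk (threshold 3).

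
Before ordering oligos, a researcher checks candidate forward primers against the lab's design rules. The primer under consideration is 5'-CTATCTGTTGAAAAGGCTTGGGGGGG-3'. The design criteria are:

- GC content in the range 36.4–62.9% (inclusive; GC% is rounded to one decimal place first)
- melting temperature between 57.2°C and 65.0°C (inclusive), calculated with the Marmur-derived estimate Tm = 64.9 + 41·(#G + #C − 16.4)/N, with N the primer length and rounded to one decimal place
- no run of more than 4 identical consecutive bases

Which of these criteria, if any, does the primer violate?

Fails: homopolymer run.

Base counts: A=5, T=7, G=11, C=3 (length 26).
GC content: GC 14/26 = 53.8% ✓
Tm: Tm = 64.9 + 41·(14 − 16.4)/26 = 61.1°C ✓
homopolymer run: longest run = 7, exceeds 4 ✗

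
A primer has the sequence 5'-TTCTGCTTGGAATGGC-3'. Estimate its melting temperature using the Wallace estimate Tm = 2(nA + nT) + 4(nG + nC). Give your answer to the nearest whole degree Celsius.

48°C

Base counts: A=2, T=6, G=5, C=3 (length 16).
Tm = 2·(2+6) + 4·(5+3) = 2·8 + 4·8 = 16 + 32 = 48°C.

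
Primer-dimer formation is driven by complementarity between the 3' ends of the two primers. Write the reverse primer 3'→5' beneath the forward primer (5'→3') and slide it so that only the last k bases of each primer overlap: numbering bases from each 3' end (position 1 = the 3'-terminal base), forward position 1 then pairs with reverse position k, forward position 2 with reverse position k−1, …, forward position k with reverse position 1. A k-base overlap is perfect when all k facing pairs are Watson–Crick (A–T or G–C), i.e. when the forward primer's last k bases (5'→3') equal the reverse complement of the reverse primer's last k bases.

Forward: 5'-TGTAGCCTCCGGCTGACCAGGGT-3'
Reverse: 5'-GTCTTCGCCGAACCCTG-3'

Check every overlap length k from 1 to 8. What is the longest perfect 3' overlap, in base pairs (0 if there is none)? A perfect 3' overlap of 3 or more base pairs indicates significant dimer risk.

Last 8 bases (5'→3') — forward …ACCAGGGT, reverse …GAACCCTG.
Reverse complement of the reverse primer's last 8 bases: CAGGGTTC; its first k bases are the reverse complement of the reverse primer's last k bases, so a perfect k-base overlap needs the forward primer's last k bases to equal them.
Comparing (forward last k vs required): k=1: T vs C ✗; k=2: GT vs CA ✗; k=3: GGT vs CAG ✗; k=4: GGGT vs CAGG ✗; k=5: AGGGT vs CAGGG ✗; k=6: CAGGGT vs CAGGGT ✓; k=7: CCAGGGT vs CAGGGTT ✗; k=8: ACCAGGGT vs CAGGGTTC ✗.
Only k = 6 is perfect, so the longest perfect 3' overlap is 6.

Longest perfect overlap: 6 complementary base pairs; significant dimer risk (threshold 3).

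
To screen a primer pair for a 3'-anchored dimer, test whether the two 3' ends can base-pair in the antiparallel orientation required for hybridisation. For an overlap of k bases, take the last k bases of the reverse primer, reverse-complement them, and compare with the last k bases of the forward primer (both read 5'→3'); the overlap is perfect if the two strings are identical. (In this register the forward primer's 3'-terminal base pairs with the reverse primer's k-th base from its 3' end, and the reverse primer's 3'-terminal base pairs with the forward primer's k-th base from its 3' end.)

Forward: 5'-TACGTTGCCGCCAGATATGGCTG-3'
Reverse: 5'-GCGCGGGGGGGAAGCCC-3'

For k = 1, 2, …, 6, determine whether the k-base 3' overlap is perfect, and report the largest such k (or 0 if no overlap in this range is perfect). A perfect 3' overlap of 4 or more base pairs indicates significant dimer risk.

Last 6 bases (5'→3') — forward …TGGCTG, reverse …AAGCCC.
Reverse complement of the reverse primer's last 6 bases: GGGCTT; its first k bases are the reverse complement of the reverse primer's last k bases, so a perfect k-base overlap needs the forward primer's last k bases to equal them.
Comparing (forward last k vs required): k=1: G vs G ✓; k=2: TG vs GG ✗; k=3: CTG vs GGG ✗; k=4: GCTG vs GGGC ✗; k=5: GGCTG vs GGGCT ✗; k=6: TGGCTG vs GGGCTT ✗.
Only k = 1 is perfect, so the longest perfect 3' overlap is 1.

Longest perfect overlap: 1 complementary base pair; below the dimer-risk threshold (threshold 4).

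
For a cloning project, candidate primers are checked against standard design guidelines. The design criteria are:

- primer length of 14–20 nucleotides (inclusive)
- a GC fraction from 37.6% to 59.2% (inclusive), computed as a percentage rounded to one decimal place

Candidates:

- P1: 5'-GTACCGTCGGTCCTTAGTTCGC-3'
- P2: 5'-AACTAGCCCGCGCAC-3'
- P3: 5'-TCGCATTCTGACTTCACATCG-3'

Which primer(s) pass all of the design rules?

P1 (22 nt, A=2 T=7 G=6 C=7): length 22, outside 14–20 ✗; GC 13/22 = 59.1% ✓ — fails.
P2 (15 nt, A=4 T=1 G=3 C=7): length 15 ✓; GC 10/15 = 66.7%, outside 37.6–59.2% ✗ — fails.
P3 (21 nt, A=4 T=7 G=3 C=7): length 21, outside 14–20 ✗; GC 10/21 = 47.6% ✓ — fails.

None of the candidates satisfy all criteria.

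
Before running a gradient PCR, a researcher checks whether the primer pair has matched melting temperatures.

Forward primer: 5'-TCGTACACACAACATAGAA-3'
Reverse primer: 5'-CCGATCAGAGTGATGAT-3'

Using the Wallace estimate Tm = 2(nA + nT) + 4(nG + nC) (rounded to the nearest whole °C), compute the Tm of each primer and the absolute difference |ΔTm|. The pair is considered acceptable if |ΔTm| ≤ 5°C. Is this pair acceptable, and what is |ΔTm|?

Forward: A=9 T=3 G=2 C=5 → Tm = 2·12 + 4·7 = 52°C.
Reverse: A=5 T=4 G=5 C=3 → Tm = 2·9 + 4·8 = 50°C.
|ΔTm| = |52 − 50| = 2°C, ≤ 5°C.

|ΔTm| = 2°C; the pair is acceptable.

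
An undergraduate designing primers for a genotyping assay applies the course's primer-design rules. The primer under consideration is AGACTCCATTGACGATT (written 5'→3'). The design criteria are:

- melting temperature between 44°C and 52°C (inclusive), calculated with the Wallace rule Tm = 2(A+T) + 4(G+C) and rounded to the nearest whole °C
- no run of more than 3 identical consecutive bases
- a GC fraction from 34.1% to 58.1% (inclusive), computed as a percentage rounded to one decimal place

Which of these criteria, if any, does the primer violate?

Base counts: A=5, T=5, G=3, C=4 (length 17).
Tm: Tm = 2·10 + 4·7 = 48°C ✓
homopolymer run: longest run = 2 ✓
GC content: GC 7/17 = 41.2% ✓

Meets all criteria.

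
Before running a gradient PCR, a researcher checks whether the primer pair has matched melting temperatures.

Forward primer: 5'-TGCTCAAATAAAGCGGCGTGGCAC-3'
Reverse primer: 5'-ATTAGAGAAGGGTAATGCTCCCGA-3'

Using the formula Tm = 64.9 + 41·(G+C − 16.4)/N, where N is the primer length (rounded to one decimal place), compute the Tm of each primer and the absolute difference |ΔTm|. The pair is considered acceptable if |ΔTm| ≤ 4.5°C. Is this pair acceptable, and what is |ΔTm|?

Forward: G+C = 13, N = 24 → Tm = 64.9 + 41·(13 − 16.4)/24 = 59.1°C.
Reverse: G+C = 11, N = 24 → Tm = 64.9 + 41·(11 − 16.4)/24 = 55.7°C.
|ΔTm| = |59.1 − 55.7| = 3.4°C, ≤ 4.5°C.

|ΔTm| = 3.4°C; the pair is acceptable.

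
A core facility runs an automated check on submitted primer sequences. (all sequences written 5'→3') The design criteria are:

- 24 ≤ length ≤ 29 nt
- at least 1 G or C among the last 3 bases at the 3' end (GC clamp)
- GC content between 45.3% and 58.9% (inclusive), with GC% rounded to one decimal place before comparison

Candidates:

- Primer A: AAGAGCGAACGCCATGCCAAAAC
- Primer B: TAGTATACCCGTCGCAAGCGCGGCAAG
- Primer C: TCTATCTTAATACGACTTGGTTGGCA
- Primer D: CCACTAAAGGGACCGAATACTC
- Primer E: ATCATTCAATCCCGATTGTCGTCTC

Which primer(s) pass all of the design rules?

Primer A (23 nt, A=10 T=1 G=5 C=7): length 23, outside 24–29 ✗; 3' end AAC has 1 G/C ✓; GC 12/23 = 52.2% ✓ — fails.
Primer B (27 nt, A=7 T=4 G=8 C=8): length 27 ✓; 3' end AAG has 1 G/C ✓; GC 16/27 = 59.3%, outside 45.3–58.9% ✗ — fails.
Primer C (26 nt, A=6 T=10 G=5 C=5): length 26 ✓; 3' end GCA has 2 G/C ✓; GC 10/26 = 38.5%, outside 45.3–58.9% ✗ — fails.
Primer D (22 nt, A=8 T=3 G=4 C=7): length 22, outside 24–29 ✗; 3' end CTC has 2 G/C ✓; GC 11/22 = 50.0% ✓ — fails.
Primer E (25 nt, A=5 T=9 G=3 C=8): length 25 ✓; 3' end CTC has 2 G/C ✓; GC 11/25 = 44.0%, outside 45.3–58.9% ✗ — fails.

None of the candidates satisfy all criteria.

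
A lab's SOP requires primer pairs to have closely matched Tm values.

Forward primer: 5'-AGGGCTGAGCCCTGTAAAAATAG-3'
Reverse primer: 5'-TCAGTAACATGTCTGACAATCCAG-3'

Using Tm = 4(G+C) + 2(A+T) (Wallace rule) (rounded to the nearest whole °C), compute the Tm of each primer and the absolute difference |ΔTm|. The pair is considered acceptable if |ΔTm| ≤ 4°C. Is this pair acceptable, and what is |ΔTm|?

Forward: A=8 T=4 G=7 C=4 → Tm = 2·12 + 4·11 = 68°C.
Reverse: A=8 T=6 G=4 C=6 → Tm = 2·14 + 4·10 = 68°C.
|ΔTm| = |68 − 68| = 0°C, ≤ 4°C.

|ΔTm| = 0°C; the pair is acceptable.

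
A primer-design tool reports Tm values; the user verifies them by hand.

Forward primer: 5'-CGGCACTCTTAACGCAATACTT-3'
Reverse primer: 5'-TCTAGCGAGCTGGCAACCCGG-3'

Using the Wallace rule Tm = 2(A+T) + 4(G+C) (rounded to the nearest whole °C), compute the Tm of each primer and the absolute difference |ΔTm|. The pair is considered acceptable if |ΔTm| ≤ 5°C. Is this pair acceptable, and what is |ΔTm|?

Forward: A=6 T=6 G=3 C=7 → Tm = 2·12 + 4·10 = 64°C.
Reverse: A=4 T=3 G=7 C=7 → Tm = 2·7 + 4·14 = 70°C.
|ΔTm| = |64 − 70| = 6°C, > 5°C.

|ΔTm| = 6°C; the pair is not acceptable.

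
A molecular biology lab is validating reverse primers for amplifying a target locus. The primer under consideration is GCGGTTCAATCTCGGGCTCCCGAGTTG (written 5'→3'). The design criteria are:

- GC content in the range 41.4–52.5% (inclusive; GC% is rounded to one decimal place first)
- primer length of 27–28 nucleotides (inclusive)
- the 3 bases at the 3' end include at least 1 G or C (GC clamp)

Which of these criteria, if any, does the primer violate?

Base counts: A=3, T=7, G=9, C=8 (length 27).
GC content: GC 17/27 = 63.0%, outside 41.4–52.5% ✗
length: length 27 ✓
GC clamp: 3' end TTG has 1 G/C ✓

Fails: GC content.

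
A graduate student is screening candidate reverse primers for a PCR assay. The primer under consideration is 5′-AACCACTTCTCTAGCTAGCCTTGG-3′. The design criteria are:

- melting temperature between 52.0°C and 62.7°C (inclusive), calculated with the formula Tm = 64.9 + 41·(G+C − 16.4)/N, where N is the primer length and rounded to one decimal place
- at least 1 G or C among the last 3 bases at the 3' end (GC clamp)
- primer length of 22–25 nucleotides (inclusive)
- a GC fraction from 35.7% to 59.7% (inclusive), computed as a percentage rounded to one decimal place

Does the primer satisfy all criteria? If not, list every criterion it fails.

Meets all criteria.

Base counts: A=5, T=7, G=4, C=8 (length 24).
Tm: Tm = 64.9 + 41·(12 − 16.4)/24 = 57.4°C ✓
GC clamp: 3' end TGG has 2 G/C ✓
length: length 24 ✓
GC content: GC 12/24 = 50.0% ✓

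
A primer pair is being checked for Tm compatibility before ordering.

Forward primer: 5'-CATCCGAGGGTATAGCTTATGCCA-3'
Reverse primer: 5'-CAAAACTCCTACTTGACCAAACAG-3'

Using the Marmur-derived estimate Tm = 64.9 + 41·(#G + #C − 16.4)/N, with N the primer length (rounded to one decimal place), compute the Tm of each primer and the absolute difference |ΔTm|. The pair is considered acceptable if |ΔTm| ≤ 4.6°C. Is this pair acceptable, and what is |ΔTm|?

|ΔTm| = 3.4°C; the pair is acceptable.

Forward: G+C = 12, N = 24 → Tm = 64.9 + 41·(12 − 16.4)/24 = 57.4°C.
Reverse: G+C = 10, N = 24 → Tm = 64.9 + 41·(10 − 16.4)/24 = 54.0°C.
|ΔTm| = |57.4 − 54.0| = 3.4°C, ≤ 4.6°C.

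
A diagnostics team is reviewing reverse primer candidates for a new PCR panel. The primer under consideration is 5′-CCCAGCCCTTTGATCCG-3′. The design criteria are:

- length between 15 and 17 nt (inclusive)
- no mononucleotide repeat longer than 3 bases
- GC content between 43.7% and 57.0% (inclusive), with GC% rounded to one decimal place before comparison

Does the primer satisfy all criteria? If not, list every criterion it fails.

Base counts: A=2, T=4, G=3, C=8 (length 17).
length: length 17 ✓
homopolymer run: longest run = 3 ✓
GC content: GC 11/17 = 64.7%, outside 43.7–57.0% ✗

Fails: GC content.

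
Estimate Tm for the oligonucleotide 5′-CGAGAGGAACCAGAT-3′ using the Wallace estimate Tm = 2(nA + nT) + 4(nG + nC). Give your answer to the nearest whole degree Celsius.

Base counts: A=6, T=1, G=5, C=3 (length 15).
Tm = 2·(6+1) + 4·(5+3) = 2·7 + 4·8 = 14 + 32 = 46°C.

46°C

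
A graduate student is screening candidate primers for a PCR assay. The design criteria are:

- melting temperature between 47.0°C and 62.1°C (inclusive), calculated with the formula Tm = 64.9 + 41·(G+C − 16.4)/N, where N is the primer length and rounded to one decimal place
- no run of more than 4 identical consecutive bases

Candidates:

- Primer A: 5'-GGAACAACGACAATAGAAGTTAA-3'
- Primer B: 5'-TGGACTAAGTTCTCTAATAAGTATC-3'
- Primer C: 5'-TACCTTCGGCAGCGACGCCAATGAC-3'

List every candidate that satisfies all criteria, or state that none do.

Primer A and Primer B.

Primer A (23 nt, A=12 T=3 G=5 C=3): Tm = 64.9 + 41·(8 − 16.4)/23 = 49.9°C ✓; longest run = 2 ✓ — passes.
Primer B (25 nt, A=8 T=9 G=4 C=4): Tm = 64.9 + 41·(8 − 16.4)/25 = 51.1°C ✓; longest run = 2 ✓ — passes.
Primer C (25 nt, A=6 T=4 G=6 C=9): Tm = 64.9 + 41·(15 − 16.4)/25 = 62.6°C, outside 47.0–62.1°C ✗; longest run = 2 ✓ — fails.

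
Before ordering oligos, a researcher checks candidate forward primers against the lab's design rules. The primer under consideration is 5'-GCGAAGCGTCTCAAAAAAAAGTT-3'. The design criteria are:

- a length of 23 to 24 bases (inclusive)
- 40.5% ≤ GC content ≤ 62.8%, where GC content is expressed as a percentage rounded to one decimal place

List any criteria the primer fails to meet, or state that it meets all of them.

Fails: GC content.

Base counts: A=10, T=4, G=5, C=4 (length 23).
length: length 23 ✓
GC content: GC 9/23 = 39.1%, outside 40.5–62.8% ✗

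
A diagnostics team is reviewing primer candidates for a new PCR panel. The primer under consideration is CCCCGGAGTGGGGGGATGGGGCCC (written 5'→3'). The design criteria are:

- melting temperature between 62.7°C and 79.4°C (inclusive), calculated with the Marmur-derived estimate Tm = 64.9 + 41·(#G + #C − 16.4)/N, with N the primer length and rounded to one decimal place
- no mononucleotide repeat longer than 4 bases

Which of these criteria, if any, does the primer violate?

Base counts: A=2, T=2, G=13, C=7 (length 24).
Tm: Tm = 64.9 + 41·(20 − 16.4)/24 = 71.1°C ✓
homopolymer run: longest run = 6, exceeds 4 ✗

Fails: homopolymer run.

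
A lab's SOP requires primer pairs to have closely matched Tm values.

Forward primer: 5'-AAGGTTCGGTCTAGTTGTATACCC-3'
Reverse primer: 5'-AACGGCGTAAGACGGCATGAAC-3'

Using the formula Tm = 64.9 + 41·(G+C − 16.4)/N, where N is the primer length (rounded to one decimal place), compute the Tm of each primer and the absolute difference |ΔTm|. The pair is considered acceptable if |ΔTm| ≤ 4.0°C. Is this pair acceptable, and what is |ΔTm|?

|ΔTm| = 1.0°C; the pair is acceptable.

Forward: G+C = 11, N = 24 → Tm = 64.9 + 41·(11 − 16.4)/24 = 55.7°C.
Reverse: G+C = 12, N = 22 → Tm = 64.9 + 41·(12 − 16.4)/22 = 56.7°C.
|ΔTm| = |55.7 − 56.7| = 1.0°C, ≤ 4.0°C.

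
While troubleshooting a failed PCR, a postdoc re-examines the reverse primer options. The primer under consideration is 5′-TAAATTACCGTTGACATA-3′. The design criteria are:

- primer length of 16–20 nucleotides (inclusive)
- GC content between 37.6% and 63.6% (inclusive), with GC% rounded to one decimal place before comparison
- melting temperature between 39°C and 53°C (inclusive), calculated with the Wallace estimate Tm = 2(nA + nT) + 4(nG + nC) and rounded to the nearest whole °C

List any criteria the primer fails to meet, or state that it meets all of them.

Base counts: A=7, T=6, G=2, C=3 (length 18).
length: length 18 ✓
GC content: GC 5/18 = 27.8%, outside 37.6–63.6% ✗
Tm: Tm = 2·13 + 4·5 = 46°C ✓

Fails: GC content.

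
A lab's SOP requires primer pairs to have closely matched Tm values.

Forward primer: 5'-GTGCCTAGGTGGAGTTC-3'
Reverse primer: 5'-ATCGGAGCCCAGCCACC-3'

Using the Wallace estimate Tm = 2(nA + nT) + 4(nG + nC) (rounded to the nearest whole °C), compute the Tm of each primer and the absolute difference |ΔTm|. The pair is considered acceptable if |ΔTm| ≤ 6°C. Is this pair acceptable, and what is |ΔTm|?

|ΔTm| = 4°C; the pair is acceptable.

Forward: A=2 T=5 G=7 C=3 → Tm = 2·7 + 4·10 = 54°C.
Reverse: A=4 T=1 G=4 C=8 → Tm = 2·5 + 4·12 = 58°C.
|ΔTm| = |54 − 58| = 4°C, ≤ 6°C.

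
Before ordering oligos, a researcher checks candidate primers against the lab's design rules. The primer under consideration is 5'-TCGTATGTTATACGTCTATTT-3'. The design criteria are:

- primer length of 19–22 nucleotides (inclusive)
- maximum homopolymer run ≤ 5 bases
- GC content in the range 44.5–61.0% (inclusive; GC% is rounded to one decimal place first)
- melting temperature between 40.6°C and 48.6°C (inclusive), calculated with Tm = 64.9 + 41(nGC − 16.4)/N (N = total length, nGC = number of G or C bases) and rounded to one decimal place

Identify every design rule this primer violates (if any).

Base counts: A=4, T=11, G=3, C=3 (length 21).
length: length 21 ✓
homopolymer run: longest run = 3 ✓
GC content: GC 6/21 = 28.6%, outside 44.5–61.0% ✗
Tm: Tm = 64.9 + 41·(6 − 16.4)/21 = 44.6°C ✓

Fails: GC content.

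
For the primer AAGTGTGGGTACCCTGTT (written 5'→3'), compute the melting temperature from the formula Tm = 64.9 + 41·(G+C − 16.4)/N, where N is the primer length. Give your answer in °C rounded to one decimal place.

48.0°C

Base counts: A=3, T=6, G=6, C=3; G+C = 9, N = 18.
Tm = 64.9 + 41·(9 − 16.4)/18 = 64.9 + -303.40/18 = 48.0°C.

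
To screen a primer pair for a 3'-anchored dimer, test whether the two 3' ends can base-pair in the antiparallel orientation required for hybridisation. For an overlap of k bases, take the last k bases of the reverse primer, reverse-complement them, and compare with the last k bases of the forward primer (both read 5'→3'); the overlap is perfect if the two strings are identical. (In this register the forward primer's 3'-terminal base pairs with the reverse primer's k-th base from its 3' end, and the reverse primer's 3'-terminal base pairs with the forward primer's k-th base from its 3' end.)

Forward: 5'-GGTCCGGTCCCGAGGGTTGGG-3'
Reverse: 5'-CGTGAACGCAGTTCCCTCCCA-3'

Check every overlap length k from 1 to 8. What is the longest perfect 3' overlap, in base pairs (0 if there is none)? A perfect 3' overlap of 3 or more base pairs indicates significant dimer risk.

Last 8 bases (5'→3') — forward …GGGTTGGG, reverse …CCCTCCCA.
Reverse complement of the reverse primer's last 8 bases: TGGGAGGG; its first k bases are the reverse complement of the reverse primer's last k bases, so a perfect k-base overlap needs the forward primer's last k bases to equal them.
Comparing (forward last k vs required): k=1: G vs T ✗; k=2: GG vs TG ✗; k=3: GGG vs TGG ✗; k=4: TGGG vs TGGG ✓; k=5: TTGGG vs TGGGA ✗; k=6: GTTGGG vs TGGGAG ✗; k=7: GGTTGGG vs TGGGAGG ✗; k=8: GGGTTGGG vs TGGGAGGG ✗.
Only k = 4 is perfect, so the longest perfect 3' overlap is 4.

Longest perfect overlap: 4 complementary base pairs; significant dimer risk (threshold 3).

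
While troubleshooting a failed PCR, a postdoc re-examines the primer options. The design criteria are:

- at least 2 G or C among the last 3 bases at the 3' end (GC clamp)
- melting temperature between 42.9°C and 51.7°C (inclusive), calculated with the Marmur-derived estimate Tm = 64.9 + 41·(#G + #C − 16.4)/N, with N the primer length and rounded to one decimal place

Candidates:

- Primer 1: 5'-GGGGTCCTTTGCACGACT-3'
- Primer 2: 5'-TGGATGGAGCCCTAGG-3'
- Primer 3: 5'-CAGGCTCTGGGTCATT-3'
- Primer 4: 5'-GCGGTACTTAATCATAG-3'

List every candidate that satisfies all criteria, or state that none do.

Primer 1 (18 nt, A=2 T=5 G=6 C=5): 3' end ACT has 1 G/C, need ≥2 ✗; Tm = 64.9 + 41·(11 − 16.4)/18 = 52.6°C, outside 42.9–51.7°C ✗ — fails.
Primer 2 (16 nt, A=3 T=3 G=7 C=3): 3' end AGG has 2 G/C ✓; Tm = 64.9 + 41·(10 − 16.4)/16 = 48.5°C ✓ — passes.
Primer 3 (16 nt, A=2 T=5 G=5 C=4): 3' end ATT has 0 G/C, need ≥2 ✗; Tm = 64.9 + 41·(9 − 16.4)/16 = 45.9°C ✓ — fails.
Primer 4 (17 nt, A=5 T=5 G=4 C=3): 3' end TAG has 1 G/C, need ≥2 ✗; Tm = 64.9 + 41·(7 − 16.4)/17 = 42.2°C, outside 42.9–51.7°C ✗ — fails.

Primer 2 only.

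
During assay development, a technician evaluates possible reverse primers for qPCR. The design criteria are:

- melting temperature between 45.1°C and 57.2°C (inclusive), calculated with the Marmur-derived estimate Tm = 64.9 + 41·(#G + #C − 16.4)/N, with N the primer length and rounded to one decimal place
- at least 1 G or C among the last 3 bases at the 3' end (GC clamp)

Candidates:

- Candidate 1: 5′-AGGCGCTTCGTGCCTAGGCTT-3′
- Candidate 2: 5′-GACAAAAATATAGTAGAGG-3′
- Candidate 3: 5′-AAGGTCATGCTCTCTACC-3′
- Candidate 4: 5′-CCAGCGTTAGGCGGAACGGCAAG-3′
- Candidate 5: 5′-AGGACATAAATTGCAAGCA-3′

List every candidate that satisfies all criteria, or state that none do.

Candidate 3 only.

Candidate 1 (21 nt, A=2 T=6 G=7 C=6): Tm = 64.9 + 41·(13 − 16.4)/21 = 58.3°C, outside 45.1–57.2°C ✗; 3' end CTT has 1 G/C ✓ — fails.
Candidate 2 (19 nt, A=10 T=3 G=5 C=1): Tm = 64.9 + 41·(6 − 16.4)/19 = 42.5°C, outside 45.1–57.2°C ✗; 3' end AGG has 2 G/C ✓ — fails.
Candidate 3 (18 nt, A=4 T=5 G=3 C=6): Tm = 64.9 + 41·(9 − 16.4)/18 = 48.0°C ✓; 3' end ACC has 2 G/C ✓ — passes.
Candidate 4 (23 nt, A=6 T=2 G=9 C=6): Tm = 64.9 + 41·(15 − 16.4)/23 = 62.4°C, outside 45.1–57.2°C ✗; 3' end AAG has 1 G/C ✓ — fails.
Candidate 5 (19 nt, A=9 T=3 G=4 C=3): Tm = 64.9 + 41·(7 − 16.4)/19 = 44.6°C, outside 45.1–57.2°C ✗; 3' end GCA has 2 G/C ✓ — fails.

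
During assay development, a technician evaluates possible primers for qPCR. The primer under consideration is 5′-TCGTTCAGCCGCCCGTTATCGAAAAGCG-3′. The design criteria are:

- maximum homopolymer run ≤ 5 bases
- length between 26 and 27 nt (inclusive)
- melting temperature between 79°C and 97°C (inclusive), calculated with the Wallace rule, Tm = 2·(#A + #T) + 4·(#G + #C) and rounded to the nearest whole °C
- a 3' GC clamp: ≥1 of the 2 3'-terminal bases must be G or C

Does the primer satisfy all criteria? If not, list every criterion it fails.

Base counts: A=6, T=6, G=7, C=9 (length 28).
homopolymer run: longest run = 4 ✓
length: length 28, outside 26–27 ✗
Tm: Tm = 2·12 + 4·16 = 88°C ✓
GC clamp: 3' end CG has 2 G/C ✓

Fails: length.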